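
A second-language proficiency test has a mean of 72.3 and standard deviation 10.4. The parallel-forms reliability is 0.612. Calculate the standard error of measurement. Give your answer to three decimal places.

6.478

SEM = SD · √(1 − ρ) = 10.4 × √0.388 = 10.4 × 0.6229 = 6.4781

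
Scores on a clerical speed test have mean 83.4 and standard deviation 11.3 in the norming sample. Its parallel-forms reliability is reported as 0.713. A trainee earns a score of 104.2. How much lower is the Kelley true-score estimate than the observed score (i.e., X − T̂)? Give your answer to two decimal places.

T̂ = 0.713(104.2) + 0.287(83.4) = 74.2946 + 23.9358 = 98.2304 → 98.230
X − T̂ = 104.2 − 98.230 = 5.970 → 5.97

5.97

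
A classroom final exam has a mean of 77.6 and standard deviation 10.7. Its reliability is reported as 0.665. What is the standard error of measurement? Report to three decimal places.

SEM = SD · √(1 − ρ) = 10.7 × √0.335 = 10.7 × 0.5788 = 6.1931

6.193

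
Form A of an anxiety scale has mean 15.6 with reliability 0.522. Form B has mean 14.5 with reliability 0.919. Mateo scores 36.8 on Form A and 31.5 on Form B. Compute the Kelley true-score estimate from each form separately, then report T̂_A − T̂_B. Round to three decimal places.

T̂_A = 0.522(36.8) + 0.478(15.6) = 26.66640
T̂_B = 0.919(31.5) + 0.081(14.5) = 30.12300
T̂_A − T̂_B = -3.45660

-3.457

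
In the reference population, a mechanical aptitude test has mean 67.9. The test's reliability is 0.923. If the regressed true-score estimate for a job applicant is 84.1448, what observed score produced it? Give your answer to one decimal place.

T̂ = ρX + (1 − ρ)μ  ⇒  X = (T̂ − (1 − ρ)μ) / ρ
X = (84.1448 − 0.077 × 67.9) / 0.923 = (84.1448 − 5.2283) / 0.923 = 78.9165 / 0.923 = 85.500

85.5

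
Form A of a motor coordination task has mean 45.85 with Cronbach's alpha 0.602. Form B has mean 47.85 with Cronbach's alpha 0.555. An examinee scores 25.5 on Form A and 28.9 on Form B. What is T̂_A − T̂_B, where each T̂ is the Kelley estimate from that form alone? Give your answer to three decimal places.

T̂_A = 0.602(25.5) + 0.398(45.85) = 33.59930
T̂_B = 0.555(28.9) + 0.445(47.85) = 37.33275
T̂_A − T̂_B = -3.73345

-3.733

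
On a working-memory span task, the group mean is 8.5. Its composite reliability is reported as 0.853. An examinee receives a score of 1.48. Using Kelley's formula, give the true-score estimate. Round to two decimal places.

T̂ = ρX + (1 − ρ)μ
  = 0.853 × 1.48 + 0.147 × 8.5
  = 1.26244 + 1.2495
  = 2.512
  ≈ 2.51

2.51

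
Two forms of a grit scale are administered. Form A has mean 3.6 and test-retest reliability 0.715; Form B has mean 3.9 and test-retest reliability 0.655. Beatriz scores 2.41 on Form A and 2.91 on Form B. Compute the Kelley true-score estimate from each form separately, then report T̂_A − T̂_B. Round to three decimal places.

T̂_A = 0.715(2.41) + 0.285(3.6) = 2.74915
T̂_B = 0.655(2.91) + 0.345(3.9) = 3.25155
T̂_A − T̂_B = -0.50240

-0.502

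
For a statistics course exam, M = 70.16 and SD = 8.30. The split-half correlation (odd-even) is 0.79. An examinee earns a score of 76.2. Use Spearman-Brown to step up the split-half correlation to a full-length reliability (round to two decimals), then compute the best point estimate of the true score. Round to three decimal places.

Spearman-Brown: ρ = 2r/(1 + r) = 2(0.79)/(1 + 0.79) = 1.580/1.79 = 0.8827 → 0.88
T̂ = 0.88(76.2) + 0.12(70.16) = 67.056 + 8.4192 = 75.4752 → 75.475

75.475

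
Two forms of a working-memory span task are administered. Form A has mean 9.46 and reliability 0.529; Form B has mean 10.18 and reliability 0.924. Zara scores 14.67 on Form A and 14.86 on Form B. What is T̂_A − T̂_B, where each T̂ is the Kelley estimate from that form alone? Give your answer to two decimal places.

T̂_A = 0.529(14.67) + 0.471(9.46) = 12.2161
T̂_B = 0.924(14.86) + 0.076(10.18) = 14.5043
T̂_A − T̂_B = -2.2882

-2.29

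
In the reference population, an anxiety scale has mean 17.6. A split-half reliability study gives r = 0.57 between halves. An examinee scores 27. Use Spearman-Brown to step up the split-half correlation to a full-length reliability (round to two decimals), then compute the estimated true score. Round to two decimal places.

24.46

Spearman-Brown: ρ = 2r/(1 + r) = 2(0.57)/(1 + 0.57) = 1.140/1.57 = 0.7261 → 0.73
T̂ = ρX + (1 − ρ)μ
  = 0.73 × 27 + 0.27 × 17.6
  = 19.71 + 4.752
  = 24.462
  ≈ 24.46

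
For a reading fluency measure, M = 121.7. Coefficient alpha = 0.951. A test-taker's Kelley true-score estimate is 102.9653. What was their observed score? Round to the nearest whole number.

T̂ = ρX + (1 − ρ)μ  ⇒  X = (T̂ − (1 − ρ)μ) / ρ
X = (102.9653 − 0.049 × 121.7) / 0.951 = (102.9653 − 5.9633) / 0.951 = 97.0020 / 0.951 = 102.00

102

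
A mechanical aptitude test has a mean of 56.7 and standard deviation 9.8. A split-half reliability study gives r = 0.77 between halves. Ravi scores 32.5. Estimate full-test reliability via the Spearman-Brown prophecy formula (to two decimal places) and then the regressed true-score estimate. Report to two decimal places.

Spearman-Brown: ρ = 2r/(1 + r) = 2(0.77)/(1 + 0.77) = 1.540/1.77 = 0.8701 → 0.87
T̂ = ρX + (1 − ρ)μ
  = 0.87 × 32.5 + 0.13 × 56.7
  = 28.275 + 7.371
  = 35.646
  ≈ 35.65

35.65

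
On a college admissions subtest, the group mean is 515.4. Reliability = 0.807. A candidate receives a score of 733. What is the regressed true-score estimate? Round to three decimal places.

T̂ = ρX + (1 − ρ)μ
  = 0.807 × 733 + 0.193 × 515.4
  = 591.531 + 99.4722
  = 691.0032
  ≈ 691.003

691.003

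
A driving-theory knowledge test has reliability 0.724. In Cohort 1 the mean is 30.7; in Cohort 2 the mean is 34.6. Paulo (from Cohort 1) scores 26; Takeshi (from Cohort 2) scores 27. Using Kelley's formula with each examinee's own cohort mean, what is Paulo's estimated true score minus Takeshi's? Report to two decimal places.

-1.80

T̂_Paulo = 0.724(26) + 0.276(30.7) = 27.2972
T̂_Takeshi = 0.724(27) + 0.276(34.6) = 29.0976
Difference = 27.2972 − 29.0976 = -1.8004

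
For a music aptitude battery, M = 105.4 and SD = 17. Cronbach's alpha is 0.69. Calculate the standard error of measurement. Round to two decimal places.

SEM = SD · √(1 − ρ) = 17 × √0.31 = 17 × 0.5568 = 9.465

9.47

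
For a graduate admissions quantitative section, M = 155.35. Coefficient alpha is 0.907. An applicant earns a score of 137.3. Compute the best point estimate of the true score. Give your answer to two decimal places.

T̂ = 0.907(137.3) + 0.093(155.35) = 124.5311 + 14.44755 = 138.979 → 138.98

138.98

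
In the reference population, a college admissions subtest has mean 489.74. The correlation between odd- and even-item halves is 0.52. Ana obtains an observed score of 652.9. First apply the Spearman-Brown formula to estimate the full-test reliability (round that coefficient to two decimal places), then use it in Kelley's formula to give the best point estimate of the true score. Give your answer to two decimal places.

600.69

Spearman-Brown: ρ = 2r/(1 + r) = 2(0.52)/(1 + 0.52) = 1.040/1.52 = 0.6842 → 0.68
T̂ = 0.68(652.9) + 0.32(489.74) = 443.972 + 156.7168 = 600.689 → 600.69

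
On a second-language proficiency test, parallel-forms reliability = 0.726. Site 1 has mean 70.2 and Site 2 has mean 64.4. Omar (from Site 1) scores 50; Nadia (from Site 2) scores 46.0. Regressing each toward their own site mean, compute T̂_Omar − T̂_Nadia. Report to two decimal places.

T̂_Omar = 0.726(50) + 0.274(70.2) = 55.5348
T̂_Nadia = 0.726(46.0) + 0.274(64.4) = 51.0416
Difference = 55.5348 − 51.0416 = 4.4932

4.49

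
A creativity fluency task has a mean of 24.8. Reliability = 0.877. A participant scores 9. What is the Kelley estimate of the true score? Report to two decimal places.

10.94

T̂ = 0.877(9) + 0.123(24.8) = 7.893 + 3.0504 = 10.943 → 10.94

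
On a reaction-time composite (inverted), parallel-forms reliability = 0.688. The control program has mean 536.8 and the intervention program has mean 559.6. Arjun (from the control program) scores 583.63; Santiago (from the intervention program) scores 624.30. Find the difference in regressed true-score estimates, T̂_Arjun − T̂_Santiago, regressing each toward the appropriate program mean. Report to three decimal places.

-35.095

T̂_Arjun = 0.688(583.63) + 0.312(536.8) = 569.01904
T̂_Santiago = 0.688(624.30) + 0.312(559.6) = 604.11360
Difference = 569.01904 − 604.11360 = -35.09456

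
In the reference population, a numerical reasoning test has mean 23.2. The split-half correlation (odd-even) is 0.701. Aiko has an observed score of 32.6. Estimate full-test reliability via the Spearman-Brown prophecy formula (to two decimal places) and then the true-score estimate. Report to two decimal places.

Spearman-Brown: ρ = 2r/(1 + r) = 2(0.701)/(1 + 0.701) = 1.4020/1.701 = 0.8242 → 0.82
Weight the observed score by reliability and the mean by (1 − reliability): T̂ = 0.82·32.6 + 0.18·23.2 = 26.732 + 4.176 = 30.908.

30.91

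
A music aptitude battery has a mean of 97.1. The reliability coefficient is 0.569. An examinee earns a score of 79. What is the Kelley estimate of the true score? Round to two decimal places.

86.80

T̂ = ρX + (1 − ρ)μ
  = 0.569 × 79 + 0.431 × 97.1
  = 44.951 + 41.8501
  = 86.801
  ≈ 86.80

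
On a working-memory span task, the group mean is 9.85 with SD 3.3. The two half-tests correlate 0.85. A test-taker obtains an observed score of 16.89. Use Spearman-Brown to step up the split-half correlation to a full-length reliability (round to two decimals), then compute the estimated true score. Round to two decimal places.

16.33

Spearman-Brown: ρ = 2r/(1 + r) = 2(0.85)/(1 + 0.85) = 1.700/1.85 = 0.9189 → 0.92
Weight the observed score by reliability and the mean by (1 − reliability): T̂ = 0.92·16.89 + 0.08·9.85 = 15.5388 + 0.7880 = 16.327.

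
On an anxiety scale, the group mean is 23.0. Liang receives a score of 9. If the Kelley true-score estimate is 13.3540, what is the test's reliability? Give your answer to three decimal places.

0.689

T̂ = ρX + (1 − ρ)μ  ⇒  T̂ − μ = ρ(X − μ)
ρ = (T̂ − μ)/(X − μ) = (13.3540 − 23.0) / (9 − 23.0) = -9.6460 / -14.0 = 0.68900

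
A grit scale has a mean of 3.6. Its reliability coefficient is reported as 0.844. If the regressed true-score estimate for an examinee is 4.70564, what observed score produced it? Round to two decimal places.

T̂ = ρX + (1 − ρ)μ  ⇒  X = (T̂ − (1 − ρ)μ) / ρ
X = (4.70564 − 0.156 × 3.6) / 0.844 = (4.70564 − 0.5616) / 0.844 = 4.14404 / 0.844 = 4.9100

4.91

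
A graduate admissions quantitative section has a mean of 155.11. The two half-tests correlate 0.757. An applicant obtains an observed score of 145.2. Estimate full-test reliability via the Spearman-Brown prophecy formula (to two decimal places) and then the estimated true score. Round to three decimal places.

Spearman-Brown: ρ = 2r/(1 + r) = 2(0.757)/(1 + 0.757) = 1.5140/1.757 = 0.8617 → 0.86
T̂ = 0.86(145.2) + 0.14(155.11) = 124.872 + 21.7154 = 146.5874 → 146.587

146.587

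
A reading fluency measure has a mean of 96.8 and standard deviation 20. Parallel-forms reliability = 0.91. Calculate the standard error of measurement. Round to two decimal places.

SEM = SD · √(1 − ρ) = 20 × √0.09 = 20 × 0.3000 = 6.000

6.00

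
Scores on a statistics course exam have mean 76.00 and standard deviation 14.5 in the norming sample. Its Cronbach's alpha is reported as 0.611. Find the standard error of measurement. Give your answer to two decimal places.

SEM = SD · √(1 − ρ) = 14.5 × √0.389 = 14.5 × 0.6237 = 9.044

9.04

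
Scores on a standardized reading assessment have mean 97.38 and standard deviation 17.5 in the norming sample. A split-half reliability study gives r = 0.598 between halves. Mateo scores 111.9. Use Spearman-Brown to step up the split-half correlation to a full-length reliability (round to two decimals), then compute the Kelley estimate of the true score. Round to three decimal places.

108.270

Spearman-Brown: ρ = 2r/(1 + r) = 2(0.598)/(1 + 0.598) = 1.1960/1.598 = 0.7484 → 0.75
T̂ = 0.75(111.9) + 0.25(97.38) = 83.925 + 24.3450 = 108.2700 → 108.270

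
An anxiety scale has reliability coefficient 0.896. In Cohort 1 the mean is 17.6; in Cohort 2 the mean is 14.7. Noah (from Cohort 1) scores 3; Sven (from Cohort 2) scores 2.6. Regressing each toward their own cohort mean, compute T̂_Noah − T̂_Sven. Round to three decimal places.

0.660

T̂_Noah = 0.896(3) + 0.104(17.6) = 4.51840
T̂_Sven = 0.896(2.6) + 0.104(14.7) = 3.85840
Difference = 4.51840 − 3.85840 = 0.66000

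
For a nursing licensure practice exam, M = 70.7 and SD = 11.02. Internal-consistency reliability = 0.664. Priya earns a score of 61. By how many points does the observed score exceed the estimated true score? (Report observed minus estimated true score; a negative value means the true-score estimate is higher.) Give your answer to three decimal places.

Regress the observed score toward the mean by the unreliability: T̂ = 0.664·61 + 0.336·70.7 = 40.504 + 23.7552 = 64.25920.
X − T̂ = 61 − 64.2592 = -3.2592 → -3.259

-3.259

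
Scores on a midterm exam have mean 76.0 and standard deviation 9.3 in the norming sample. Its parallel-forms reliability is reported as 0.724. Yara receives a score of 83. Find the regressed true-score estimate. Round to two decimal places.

81.07

Weight the observed score by reliability and the mean by (1 − reliability): T̂ = 0.724·83 + 0.276·76.0 = 60.092 + 20.9760 = 81.068.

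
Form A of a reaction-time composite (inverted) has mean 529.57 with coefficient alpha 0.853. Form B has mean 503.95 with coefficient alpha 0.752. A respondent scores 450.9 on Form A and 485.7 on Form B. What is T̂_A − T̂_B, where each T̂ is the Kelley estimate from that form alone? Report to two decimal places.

T̂_A = 0.853(450.9) + 0.147(529.57) = 462.4645
T̂_B = 0.752(485.7) + 0.248(503.95) = 490.2260
T̂_A − T̂_B = -27.7615

-27.76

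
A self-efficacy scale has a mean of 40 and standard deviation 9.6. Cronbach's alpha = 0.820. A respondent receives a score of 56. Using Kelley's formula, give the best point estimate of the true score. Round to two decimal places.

53.12

T̂ = 0.820(56) + 0.180(40) = 45.920 + 7.200 = 53.120 → 53.12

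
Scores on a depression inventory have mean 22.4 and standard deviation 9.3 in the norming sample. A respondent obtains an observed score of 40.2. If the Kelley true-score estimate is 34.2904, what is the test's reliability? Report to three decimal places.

0.668

T̂ = ρX + (1 − ρ)μ  ⇒  T̂ − μ = ρ(X − μ)
ρ = (T̂ − μ)/(X − μ) = (34.2904 − 22.4) / (40.2 − 22.4) = 11.8904 / 17.8 = 0.66800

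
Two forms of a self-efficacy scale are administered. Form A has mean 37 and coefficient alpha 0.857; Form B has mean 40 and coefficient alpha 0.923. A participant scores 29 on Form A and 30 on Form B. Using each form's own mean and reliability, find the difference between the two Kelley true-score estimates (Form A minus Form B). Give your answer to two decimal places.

-0.63

T̂_A = 0.857(29) + 0.143(37) = 30.1440
T̂_B = 0.923(30) + 0.077(40) = 30.7700
T̂_A − T̂_B = -0.6260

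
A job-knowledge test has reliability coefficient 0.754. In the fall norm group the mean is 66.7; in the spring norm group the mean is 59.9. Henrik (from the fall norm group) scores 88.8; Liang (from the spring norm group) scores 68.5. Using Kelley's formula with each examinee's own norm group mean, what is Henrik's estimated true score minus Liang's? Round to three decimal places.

16.979

T̂_Henrik = 0.754(88.8) + 0.246(66.7) = 83.36340
T̂_Liang = 0.754(68.5) + 0.246(59.9) = 66.38440
Difference = 83.36340 − 66.38440 = 16.97900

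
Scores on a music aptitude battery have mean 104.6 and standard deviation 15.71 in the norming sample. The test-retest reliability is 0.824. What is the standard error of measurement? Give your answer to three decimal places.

SEM = SD · √(1 − ρ) = 15.71 × √0.176 = 15.71 × 0.4195 = 6.5907

6.591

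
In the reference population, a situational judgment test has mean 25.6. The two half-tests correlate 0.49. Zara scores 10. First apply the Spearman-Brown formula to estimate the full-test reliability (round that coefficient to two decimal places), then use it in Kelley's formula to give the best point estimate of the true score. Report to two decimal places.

15.30

Spearman-Brown: ρ = 2r/(1 + r) = 2(0.49)/(1 + 0.49) = 0.980/1.49 = 0.6577 → 0.66
T̂ = ρX + (1 − ρ)μ
  = 0.66 × 10 + 0.34 × 25.6
  = 6.60 + 8.704
  = 15.304
  ≈ 15.30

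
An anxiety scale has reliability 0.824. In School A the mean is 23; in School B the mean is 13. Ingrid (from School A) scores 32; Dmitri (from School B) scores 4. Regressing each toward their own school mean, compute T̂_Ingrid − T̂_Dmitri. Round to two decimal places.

24.83

T̂_Ingrid = 0.824(32) + 0.176(23) = 30.4160
T̂_Dmitri = 0.824(4) + 0.176(13) = 5.5840
Difference = 30.4160 − 5.5840 = 24.8320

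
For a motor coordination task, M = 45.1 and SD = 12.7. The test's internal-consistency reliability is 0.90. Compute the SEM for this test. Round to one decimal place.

4.0

SEM = SD · √(1 − ρ) = 12.7 × √0.10 = 12.7 × 0.3162 = 4.016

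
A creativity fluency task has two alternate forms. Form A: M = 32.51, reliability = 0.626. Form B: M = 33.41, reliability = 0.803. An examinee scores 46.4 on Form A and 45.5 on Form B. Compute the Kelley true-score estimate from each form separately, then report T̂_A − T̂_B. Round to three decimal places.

-1.913

T̂_A = 0.626(46.4) + 0.374(32.51) = 41.20514
T̂_B = 0.803(45.5) + 0.197(33.41) = 43.11827
T̂_A − T̂_B = -1.91313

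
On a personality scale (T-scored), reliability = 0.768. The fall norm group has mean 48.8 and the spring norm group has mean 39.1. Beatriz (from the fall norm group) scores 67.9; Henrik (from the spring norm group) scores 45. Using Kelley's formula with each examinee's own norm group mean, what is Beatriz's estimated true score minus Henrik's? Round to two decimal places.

T̂_Beatriz = 0.768(67.9) + 0.232(48.8) = 63.4688
T̂_Henrik = 0.768(45) + 0.232(39.1) = 43.6312
Difference = 63.4688 − 43.6312 = 19.8376

19.84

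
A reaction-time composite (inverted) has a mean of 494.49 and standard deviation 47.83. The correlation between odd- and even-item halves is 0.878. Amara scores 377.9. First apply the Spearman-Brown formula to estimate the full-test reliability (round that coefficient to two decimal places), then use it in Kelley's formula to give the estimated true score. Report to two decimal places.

Spearman-Brown: ρ = 2r/(1 + r) = 2(0.878)/(1 + 0.878) = 1.7560/1.878 = 0.9350 → 0.94
T̂ = ρX + (1 − ρ)μ
  = 0.94 × 377.9 + 0.06 × 494.49
  = 355.226 + 29.6694
  = 384.895
  ≈ 384.90

384.90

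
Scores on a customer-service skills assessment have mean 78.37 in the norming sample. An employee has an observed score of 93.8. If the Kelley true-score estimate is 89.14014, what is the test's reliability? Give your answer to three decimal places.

T̂ = ρX + (1 − ρ)μ  ⇒  T̂ − μ = ρ(X − μ)
ρ = (T̂ − μ)/(X − μ) = (89.14014 − 78.37) / (93.8 − 78.37) = 10.77014 / 15.43 = 0.69800

0.698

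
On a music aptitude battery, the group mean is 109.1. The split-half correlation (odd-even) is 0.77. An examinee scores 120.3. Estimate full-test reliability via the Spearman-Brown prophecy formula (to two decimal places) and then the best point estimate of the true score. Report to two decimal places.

118.84

Spearman-Brown: ρ = 2r/(1 + r) = 2(0.77)/(1 + 0.77) = 1.540/1.77 = 0.8701 → 0.87
Regress the observed score toward the mean by the unreliability: T̂ = 0.87·120.3 + 0.13·109.1 = 104.661 + 14.183 = 118.844.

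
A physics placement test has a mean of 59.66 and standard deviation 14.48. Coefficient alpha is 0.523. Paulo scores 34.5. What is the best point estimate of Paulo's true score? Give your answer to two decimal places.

46.50

Regress the observed score toward the mean by the unreliability: T̂ = 0.523·34.5 + 0.477·59.66 = 18.0435 + 28.45782 = 46.501.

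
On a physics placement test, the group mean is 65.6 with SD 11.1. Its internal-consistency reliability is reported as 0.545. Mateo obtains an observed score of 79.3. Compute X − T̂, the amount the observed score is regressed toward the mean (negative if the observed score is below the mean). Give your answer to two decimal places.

T̂ = ρX + (1 − ρ)μ
  = 0.545 × 79.3 + 0.455 × 65.6
  = 43.2185 + 29.8480
  = 73.0665
  ≈ 73.066
X − T̂ = 79.3 − 73.066 = 6.234 → 6.23

6.23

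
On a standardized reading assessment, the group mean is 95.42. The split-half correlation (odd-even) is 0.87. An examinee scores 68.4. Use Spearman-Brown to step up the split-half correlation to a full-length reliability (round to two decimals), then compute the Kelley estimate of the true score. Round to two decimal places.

70.29

Spearman-Brown: ρ = 2r/(1 + r) = 2(0.87)/(1 + 0.87) = 1.740/1.87 = 0.9305 → 0.93
Kelley's formula gives T̂ = 0.93·68.4 + 0.07·95.42 = 63.612 + 6.6794 = 70.291.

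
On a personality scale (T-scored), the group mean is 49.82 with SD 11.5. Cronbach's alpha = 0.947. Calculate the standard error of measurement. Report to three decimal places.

SEM = SD · √(1 − ρ) = 11.5 × √0.053 = 11.5 × 0.2302 = 2.6475

2.647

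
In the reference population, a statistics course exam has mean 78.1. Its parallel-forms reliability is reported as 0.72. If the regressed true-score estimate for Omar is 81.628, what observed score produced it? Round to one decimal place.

83.0

T̂ = ρX + (1 − ρ)μ  ⇒  X = (T̂ − (1 − ρ)μ) / ρ
X = (81.628 − 0.28 × 78.1) / 0.72 = (81.628 − 21.868) / 0.72 = 59.760 / 0.72 = 83.000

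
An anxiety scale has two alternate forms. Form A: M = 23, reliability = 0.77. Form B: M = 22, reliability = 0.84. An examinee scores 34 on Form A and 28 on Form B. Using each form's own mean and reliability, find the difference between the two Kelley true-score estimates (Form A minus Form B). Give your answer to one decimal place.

4.4

T̂_A = 0.77(34) + 0.23(23) = 31.470
T̂_B = 0.84(28) + 0.16(22) = 27.040
T̂_A − T̂_B = 4.430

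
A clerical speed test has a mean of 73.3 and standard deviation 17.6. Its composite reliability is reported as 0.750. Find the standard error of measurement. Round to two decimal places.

8.80

SEM = SD · √(1 − ρ) = 17.6 × √0.250 = 17.6 × 0.5000 = 8.800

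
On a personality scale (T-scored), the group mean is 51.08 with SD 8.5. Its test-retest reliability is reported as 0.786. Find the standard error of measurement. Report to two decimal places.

SEM = SD · √(1 − ρ) = 8.5 × √0.214 = 8.5 × 0.4626 = 3.932

3.93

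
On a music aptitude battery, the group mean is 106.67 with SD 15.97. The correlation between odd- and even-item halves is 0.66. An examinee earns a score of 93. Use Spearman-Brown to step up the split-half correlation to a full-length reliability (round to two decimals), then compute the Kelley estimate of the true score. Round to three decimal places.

Spearman-Brown: ρ = 2r/(1 + r) = 2(0.66)/(1 + 0.66) = 1.320/1.66 = 0.7952 → 0.80
Weight the observed score by reliability and the mean by (1 − reliability): T̂ = 0.80·93 + 0.20·106.67 = 74.40 + 21.3340 = 95.7340.

95.734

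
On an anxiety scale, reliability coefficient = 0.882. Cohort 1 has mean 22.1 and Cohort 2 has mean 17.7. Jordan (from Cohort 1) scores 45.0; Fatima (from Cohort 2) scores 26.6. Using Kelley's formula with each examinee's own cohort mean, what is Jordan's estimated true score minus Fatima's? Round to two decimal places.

T̂_Jordan = 0.882(45.0) + 0.118(22.1) = 42.2978
T̂_Fatima = 0.882(26.6) + 0.118(17.7) = 25.5498
Difference = 42.2978 − 25.5498 = 16.7480

16.75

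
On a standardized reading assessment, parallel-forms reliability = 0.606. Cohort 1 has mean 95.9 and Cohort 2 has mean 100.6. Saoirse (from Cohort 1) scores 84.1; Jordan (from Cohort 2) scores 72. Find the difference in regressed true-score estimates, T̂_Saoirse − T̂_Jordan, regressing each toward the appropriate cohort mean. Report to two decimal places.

T̂_Saoirse = 0.606(84.1) + 0.394(95.9) = 88.7492
T̂_Jordan = 0.606(72) + 0.394(100.6) = 83.2684
Difference = 88.7492 − 83.2684 = 5.4808

5.48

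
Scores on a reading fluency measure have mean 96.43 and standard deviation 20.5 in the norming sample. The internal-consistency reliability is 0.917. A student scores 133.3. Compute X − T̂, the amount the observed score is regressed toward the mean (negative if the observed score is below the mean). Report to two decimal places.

3.06

T̂ = 0.917(133.3) + 0.083(96.43) = 122.2361 + 8.00369 = 130.2398 → 130.240
X − T̂ = 133.3 − 130.240 = 3.060 → 3.06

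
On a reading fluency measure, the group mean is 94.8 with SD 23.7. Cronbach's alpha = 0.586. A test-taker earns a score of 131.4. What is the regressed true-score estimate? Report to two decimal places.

T̂ = ρX + (1 − ρ)μ
  = 0.586 × 131.4 + 0.414 × 94.8
  = 77.0004 + 39.2472
  = 116.248
  ≈ 116.25

116.25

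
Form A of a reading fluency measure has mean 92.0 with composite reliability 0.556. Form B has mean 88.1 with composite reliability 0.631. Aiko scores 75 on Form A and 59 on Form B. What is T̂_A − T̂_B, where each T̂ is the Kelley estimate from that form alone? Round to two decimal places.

12.81

T̂_A = 0.556(75) + 0.444(92.0) = 82.5480
T̂_B = 0.631(59) + 0.369(88.1) = 69.7379
T̂_A − T̂_B = 12.8101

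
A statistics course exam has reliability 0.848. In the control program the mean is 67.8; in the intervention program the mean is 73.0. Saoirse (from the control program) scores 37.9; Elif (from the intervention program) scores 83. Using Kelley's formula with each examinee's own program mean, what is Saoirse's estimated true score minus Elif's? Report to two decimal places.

T̂_Saoirse = 0.848(37.9) + 0.152(67.8) = 42.4448
T̂_Elif = 0.848(83) + 0.152(73.0) = 81.4800
Difference = 42.4448 − 81.4800 = -39.0352

-39.04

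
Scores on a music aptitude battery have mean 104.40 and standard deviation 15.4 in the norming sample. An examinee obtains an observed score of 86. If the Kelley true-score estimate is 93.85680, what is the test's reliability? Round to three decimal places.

T̂ = ρX + (1 − ρ)μ  ⇒  T̂ − μ = ρ(X − μ)
ρ = (T̂ − μ)/(X − μ) = (93.85680 − 104.40) / (86 − 104.40) = -10.54320 / -18.40 = 0.57300

0.573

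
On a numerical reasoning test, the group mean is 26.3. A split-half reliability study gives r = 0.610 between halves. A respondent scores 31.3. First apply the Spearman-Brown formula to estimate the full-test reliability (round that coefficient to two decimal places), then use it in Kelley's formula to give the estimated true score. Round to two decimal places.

Spearman-Brown: ρ = 2r/(1 + r) = 2(0.610)/(1 + 0.610) = 1.2200/1.610 = 0.7578 → 0.76
T̂ = ρX + (1 − ρ)μ
  = 0.76 × 31.3 + 0.24 × 26.3
  = 23.788 + 6.312
  = 30.100
  ≈ 30.10

30.10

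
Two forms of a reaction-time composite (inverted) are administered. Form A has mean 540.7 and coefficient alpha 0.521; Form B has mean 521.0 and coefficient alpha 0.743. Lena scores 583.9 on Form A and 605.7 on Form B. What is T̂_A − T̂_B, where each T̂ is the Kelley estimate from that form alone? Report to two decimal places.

-20.72

T̂_A = 0.521(583.9) + 0.479(540.7) = 563.2072
T̂_B = 0.743(605.7) + 0.257(521.0) = 583.9321
T̂_A − T̂_B = -20.7249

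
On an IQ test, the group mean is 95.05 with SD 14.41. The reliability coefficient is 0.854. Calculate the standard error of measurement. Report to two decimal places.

SEM = SD · √(1 − ρ) = 14.41 × √0.146 = 14.41 × 0.3821 = 5.506

5.51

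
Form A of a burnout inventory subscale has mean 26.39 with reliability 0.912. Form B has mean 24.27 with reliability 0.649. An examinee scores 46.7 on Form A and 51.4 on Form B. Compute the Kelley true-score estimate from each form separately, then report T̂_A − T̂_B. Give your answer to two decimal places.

3.04

T̂_A = 0.912(46.7) + 0.088(26.39) = 44.9127
T̂_B = 0.649(51.4) + 0.351(24.27) = 41.8774
T̂_A − T̂_B = 3.0354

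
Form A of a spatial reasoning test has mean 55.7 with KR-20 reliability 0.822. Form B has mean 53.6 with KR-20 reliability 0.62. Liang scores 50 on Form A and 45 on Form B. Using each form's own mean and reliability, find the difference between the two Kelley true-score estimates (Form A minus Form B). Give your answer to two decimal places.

T̂_A = 0.822(50) + 0.178(55.7) = 51.0146
T̂_B = 0.62(45) + 0.38(53.6) = 48.2680
T̂_A − T̂_B = 2.7466

2.75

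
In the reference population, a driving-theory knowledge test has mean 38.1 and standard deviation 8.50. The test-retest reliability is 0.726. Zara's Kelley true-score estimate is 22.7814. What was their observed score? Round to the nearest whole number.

T̂ = ρX + (1 − ρ)μ  ⇒  X = (T̂ − (1 − ρ)μ) / ρ
X = (22.7814 − 0.274 × 38.1) / 0.726 = (22.7814 − 10.4394) / 0.726 = 12.3420 / 0.726 = 17.00

17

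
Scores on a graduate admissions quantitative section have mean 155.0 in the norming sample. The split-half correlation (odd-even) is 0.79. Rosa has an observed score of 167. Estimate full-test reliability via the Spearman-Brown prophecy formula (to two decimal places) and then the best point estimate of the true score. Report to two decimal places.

165.56

Spearman-Brown: ρ = 2r/(1 + r) = 2(0.79)/(1 + 0.79) = 1.580/1.79 = 0.8827 → 0.88
Regress the observed score toward the mean by the unreliability: T̂ = 0.88·167 + 0.12·155.0 = 146.96 + 18.600 = 165.560.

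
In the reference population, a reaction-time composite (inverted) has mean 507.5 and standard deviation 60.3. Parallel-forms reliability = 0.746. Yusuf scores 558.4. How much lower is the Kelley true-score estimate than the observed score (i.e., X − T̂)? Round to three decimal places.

Regress the observed score toward the mean by the unreliability: T̂ = 0.746·558.4 + 0.254·507.5 = 416.5664 + 128.9050 = 545.47140.
X − T̂ = 558.4 − 545.4714 = 12.9286 → 12.929

12.929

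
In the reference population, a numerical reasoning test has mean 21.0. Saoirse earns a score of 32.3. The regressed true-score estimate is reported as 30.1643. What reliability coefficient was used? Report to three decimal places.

0.811

T̂ = ρX + (1 − ρ)μ  ⇒  T̂ − μ = ρ(X − μ)
ρ = (T̂ − μ)/(X − μ) = (30.1643 − 21.0) / (32.3 − 21.0) = 9.1643 / 11.3 = 0.81100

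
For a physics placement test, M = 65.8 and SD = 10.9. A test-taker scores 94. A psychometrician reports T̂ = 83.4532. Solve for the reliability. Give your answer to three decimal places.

0.626

T̂ = ρX + (1 − ρ)μ  ⇒  T̂ − μ = ρ(X − μ)
ρ = (T̂ − μ)/(X − μ) = (83.4532 − 65.8) / (94 − 65.8) = 17.6532 / 28.2 = 0.62600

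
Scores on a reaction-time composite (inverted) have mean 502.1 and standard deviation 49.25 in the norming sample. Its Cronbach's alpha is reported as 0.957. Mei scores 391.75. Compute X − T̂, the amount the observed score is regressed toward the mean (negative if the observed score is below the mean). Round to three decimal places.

-4.745

Regress the observed score toward the mean by the unreliability: T̂ = 0.957·391.75 + 0.043·502.1 = 374.90475 + 21.5903 = 396.49505.
X − T̂ = 391.75 − 396.4950 = -4.7450 → -4.745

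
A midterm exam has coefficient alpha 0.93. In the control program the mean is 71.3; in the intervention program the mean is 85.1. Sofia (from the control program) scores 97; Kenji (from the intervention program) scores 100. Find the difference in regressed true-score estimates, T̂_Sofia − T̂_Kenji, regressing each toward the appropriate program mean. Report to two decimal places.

-3.76

T̂_Sofia = 0.93(97) + 0.07(71.3) = 95.2010
T̂_Kenji = 0.93(100) + 0.07(85.1) = 98.9570
Difference = 95.2010 − 98.9570 = -3.7560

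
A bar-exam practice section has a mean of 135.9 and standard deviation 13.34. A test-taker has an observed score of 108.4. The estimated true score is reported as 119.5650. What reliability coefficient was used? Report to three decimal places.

T̂ = ρX + (1 − ρ)μ  ⇒  T̂ − μ = ρ(X − μ)
ρ = (T̂ − μ)/(X − μ) = (119.5650 − 135.9) / (108.4 − 135.9) = -16.3350 / -27.5 = 0.59400

0.594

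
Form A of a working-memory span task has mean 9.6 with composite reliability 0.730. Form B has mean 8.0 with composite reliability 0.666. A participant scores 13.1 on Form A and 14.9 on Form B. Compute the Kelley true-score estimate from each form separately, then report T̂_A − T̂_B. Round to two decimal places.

-0.44

T̂_A = 0.730(13.1) + 0.270(9.6) = 12.1550
T̂_B = 0.666(14.9) + 0.334(8.0) = 12.5954
T̂_A − T̂_B = -0.4404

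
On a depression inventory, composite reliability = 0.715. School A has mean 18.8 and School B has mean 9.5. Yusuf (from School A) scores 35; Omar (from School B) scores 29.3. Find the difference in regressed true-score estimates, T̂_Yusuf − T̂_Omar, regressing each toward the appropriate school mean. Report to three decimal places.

T̂_Yusuf = 0.715(35) + 0.285(18.8) = 30.38300
T̂_Omar = 0.715(29.3) + 0.285(9.5) = 23.65700
Difference = 30.38300 − 23.65700 = 6.72600

6.726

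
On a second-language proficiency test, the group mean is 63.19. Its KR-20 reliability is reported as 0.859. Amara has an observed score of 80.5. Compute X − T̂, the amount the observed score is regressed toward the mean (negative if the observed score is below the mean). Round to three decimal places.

2.441

T̂ = ρX + (1 − ρ)μ
  = 0.859 × 80.5 + 0.141 × 63.19
  = 69.1495 + 8.90979
  = 78.05929
  ≈ 78.0593
X − T̂ = 80.5 − 78.0593 = 2.4407 → 2.441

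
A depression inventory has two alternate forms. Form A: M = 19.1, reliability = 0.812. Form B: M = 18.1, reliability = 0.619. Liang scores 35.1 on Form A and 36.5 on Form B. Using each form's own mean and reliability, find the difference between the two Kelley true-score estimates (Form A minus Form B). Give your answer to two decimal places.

2.60

T̂_A = 0.812(35.1) + 0.188(19.1) = 32.0920
T̂_B = 0.619(36.5) + 0.381(18.1) = 29.4896
T̂_A − T̂_B = 2.6024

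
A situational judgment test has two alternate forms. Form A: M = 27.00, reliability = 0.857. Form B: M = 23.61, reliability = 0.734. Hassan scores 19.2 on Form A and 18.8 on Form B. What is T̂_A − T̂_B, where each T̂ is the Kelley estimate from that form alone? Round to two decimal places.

0.24

T̂_A = 0.857(19.2) + 0.143(27.00) = 20.3154
T̂_B = 0.734(18.8) + 0.266(23.61) = 20.0795
T̂_A − T̂_B = 0.2359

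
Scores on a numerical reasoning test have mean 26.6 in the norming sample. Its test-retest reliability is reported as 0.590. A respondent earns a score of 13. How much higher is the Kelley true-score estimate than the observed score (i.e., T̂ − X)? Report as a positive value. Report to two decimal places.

5.58

T̂ = 0.590(13) + 0.410(26.6) = 7.670 + 10.9060 = 18.5760 → 18.576
T̂ − X = 18.576 − 13 = 5.576 → 5.58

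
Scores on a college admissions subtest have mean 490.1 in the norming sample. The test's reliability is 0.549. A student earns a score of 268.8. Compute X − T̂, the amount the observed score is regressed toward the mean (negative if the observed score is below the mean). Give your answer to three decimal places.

-99.806

T̂ = 0.549(268.8) + 0.451(490.1) = 147.5712 + 221.0351 = 368.60630 → 368.6063
X − T̂ = 268.8 − 368.6063 = -99.8063 → -99.806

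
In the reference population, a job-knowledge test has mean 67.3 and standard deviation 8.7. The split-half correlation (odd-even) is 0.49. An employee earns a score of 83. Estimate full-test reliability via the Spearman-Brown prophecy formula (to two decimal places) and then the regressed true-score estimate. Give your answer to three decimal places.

Spearman-Brown: ρ = 2r/(1 + r) = 2(0.49)/(1 + 0.49) = 0.980/1.49 = 0.6577 → 0.66
Kelley's formula gives T̂ = 0.66·83 + 0.34·67.3 = 54.78 + 22.882 = 77.6620.

77.662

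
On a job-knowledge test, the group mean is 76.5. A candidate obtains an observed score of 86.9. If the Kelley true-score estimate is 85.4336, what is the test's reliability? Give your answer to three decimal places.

T̂ = ρX + (1 − ρ)μ  ⇒  T̂ − μ = ρ(X − μ)
ρ = (T̂ − μ)/(X − μ) = (85.4336 − 76.5) / (86.9 − 76.5) = 8.9336 / 10.4 = 0.85900

0.859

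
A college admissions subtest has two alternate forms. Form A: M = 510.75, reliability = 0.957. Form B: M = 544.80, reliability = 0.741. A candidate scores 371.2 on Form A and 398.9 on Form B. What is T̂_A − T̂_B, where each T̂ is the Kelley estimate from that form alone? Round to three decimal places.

-59.487

T̂_A = 0.957(371.2) + 0.043(510.75) = 377.20065
T̂_B = 0.741(398.9) + 0.259(544.80) = 436.68810
T̂_A − T̂_B = -59.48745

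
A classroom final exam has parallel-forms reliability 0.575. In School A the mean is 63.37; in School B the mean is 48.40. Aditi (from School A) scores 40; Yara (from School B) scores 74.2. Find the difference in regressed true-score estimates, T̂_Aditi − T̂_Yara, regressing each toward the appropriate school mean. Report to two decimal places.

T̂_Aditi = 0.575(40) + 0.425(63.37) = 49.9323
T̂_Yara = 0.575(74.2) + 0.425(48.40) = 63.2350
Difference = 49.9323 − 63.2350 = -13.3027

-13.30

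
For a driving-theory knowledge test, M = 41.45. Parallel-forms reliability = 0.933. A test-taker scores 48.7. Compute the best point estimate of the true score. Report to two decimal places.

48.21

T̂ = ρX + (1 − ρ)μ
  = 0.933 × 48.7 + 0.067 × 41.45
  = 45.4371 + 2.77715
  = 48.214
  ≈ 48.21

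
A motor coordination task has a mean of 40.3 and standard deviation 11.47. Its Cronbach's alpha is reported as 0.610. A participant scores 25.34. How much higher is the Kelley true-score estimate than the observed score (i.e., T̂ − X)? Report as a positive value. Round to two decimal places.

5.83

Weight the observed score by reliability and the mean by (1 − reliability): T̂ = 0.610·25.34 + 0.390·40.3 = 15.45740 + 15.7170 = 31.1744.
T̂ − X = 31.174 − 25.34 = 5.834 → 5.83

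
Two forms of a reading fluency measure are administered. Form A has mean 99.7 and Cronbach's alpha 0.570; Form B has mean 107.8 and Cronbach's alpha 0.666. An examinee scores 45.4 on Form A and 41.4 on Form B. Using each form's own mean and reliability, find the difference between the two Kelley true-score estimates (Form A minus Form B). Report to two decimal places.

5.17

T̂_A = 0.570(45.4) + 0.430(99.7) = 68.7490
T̂_B = 0.666(41.4) + 0.334(107.8) = 63.5776
T̂_A − T̂_B = 5.1714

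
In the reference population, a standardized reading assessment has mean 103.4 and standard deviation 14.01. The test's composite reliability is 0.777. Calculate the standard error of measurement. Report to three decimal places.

6.616

SEM = SD · √(1 − ρ) = 14.01 × √0.223 = 14.01 × 0.4722 = 6.6159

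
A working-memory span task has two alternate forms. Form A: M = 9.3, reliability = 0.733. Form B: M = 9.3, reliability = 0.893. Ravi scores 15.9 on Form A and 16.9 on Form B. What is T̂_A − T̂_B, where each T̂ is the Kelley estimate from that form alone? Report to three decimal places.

-1.949

T̂_A = 0.733(15.9) + 0.267(9.3) = 14.13780
T̂_B = 0.893(16.9) + 0.107(9.3) = 16.08680
T̂_A − T̂_B = -1.94900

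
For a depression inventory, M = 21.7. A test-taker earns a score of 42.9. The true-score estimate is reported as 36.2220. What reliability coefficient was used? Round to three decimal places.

T̂ = ρX + (1 − ρ)μ  ⇒  T̂ − μ = ρ(X − μ)
ρ = (T̂ − μ)/(X − μ) = (36.2220 − 21.7) / (42.9 − 21.7) = 14.5220 / 21.2 = 0.68500

0.685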